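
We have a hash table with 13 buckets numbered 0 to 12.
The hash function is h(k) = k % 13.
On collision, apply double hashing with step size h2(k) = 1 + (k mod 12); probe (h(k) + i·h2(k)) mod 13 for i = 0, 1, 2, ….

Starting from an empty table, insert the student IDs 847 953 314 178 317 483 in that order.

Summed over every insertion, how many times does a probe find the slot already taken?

3

847 hashes to 2; slot 2 is free → place at 2.
953 hashes to 4; slot 4 is free → place at 4.
314 hashes to 2, h2=3; 2 taken → place at 5.
178 hashes to 9; slot 9 is free → place at 9.
317 hashes to 5, h2=6; 5 taken → place at 11.
483 hashes to 2, h2=4; 2 taken → place at 6.
Table: [_, _, 847, _, 953, 314, 483, _, _, 178, _, 317, _]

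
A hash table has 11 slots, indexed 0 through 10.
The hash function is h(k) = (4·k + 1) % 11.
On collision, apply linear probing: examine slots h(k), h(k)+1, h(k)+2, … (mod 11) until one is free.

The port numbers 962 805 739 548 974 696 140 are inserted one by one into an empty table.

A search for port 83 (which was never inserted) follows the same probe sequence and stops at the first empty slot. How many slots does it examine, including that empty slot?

3

962 hashes to 10; slot 10 is free => place at 10.
805 hashes to 9; slot 9 is free => place at 9.
739 hashes to 9; 9,10 taken => place at 0.
548 hashes to 4; slot 4 is free => place at 4.
974 hashes to 3; slot 3 is free => place at 3.
696 hashes to 2; slot 2 is free => place at 2.
140 hashes to 0; 0 taken => place at 1.
Table: [739, 140, 696, 974, 548, _, _, _, _, 805, 962]
Lookup 83: h=3, probe 3,4,5 → slot 5 empty, not found.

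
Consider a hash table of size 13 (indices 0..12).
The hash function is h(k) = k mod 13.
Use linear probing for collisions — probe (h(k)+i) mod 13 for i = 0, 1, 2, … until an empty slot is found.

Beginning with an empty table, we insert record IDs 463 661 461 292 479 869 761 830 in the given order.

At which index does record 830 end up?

463: h=8 => slot 8
661: h=11 => slot 11
461: h=6 => slot 6
292: h=6, probe 6,7 => slot 7
479: h=11, probe 11,12 => slot 12
869: h=11, probe 11,12,0 => slot 0
761: h=7, probe 7,8,9 => slot 9
830: h=11, probe 11,12,0,1 => slot 1
Table: [869, 830, -, -, -, -, 461, 292, 463, 761, -, 661, 479]

1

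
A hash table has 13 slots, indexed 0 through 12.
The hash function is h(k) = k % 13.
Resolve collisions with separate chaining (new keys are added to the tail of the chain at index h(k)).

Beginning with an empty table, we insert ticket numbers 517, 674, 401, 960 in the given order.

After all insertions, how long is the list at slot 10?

1

517 -> bucket 10
674 -> bucket 11
401 -> bucket 11 (collision)
960 -> bucket 11 (collision)
Final buckets:
0: ∅
1: ∅
2: ∅
3: ∅
4: ∅
5: ∅
6: ∅
7: ∅
8: ∅
9: ∅
10: 517
11: 674 -> 401 -> 960
12: ∅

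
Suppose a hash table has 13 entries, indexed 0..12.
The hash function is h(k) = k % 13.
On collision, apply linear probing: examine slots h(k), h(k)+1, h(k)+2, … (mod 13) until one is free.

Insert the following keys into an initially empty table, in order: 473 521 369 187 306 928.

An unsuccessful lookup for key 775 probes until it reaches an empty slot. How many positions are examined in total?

3

473 hashes to 5; slot 5 is free => place at 5.
521 hashes to 1; slot 1 is free => place at 1.
369 hashes to 5; 5 taken => place at 6.
187 hashes to 5; 5,6 taken => place at 7.
306 hashes to 7; 7 taken => place at 8.
928 hashes to 5; 5,6,7,8 taken => place at 9.
Table: [., 521, ., ., ., 473, 369, 187, 306, 928, ., ., .]
Lookup 775: h=8, probe 8,9,10 → slot 10 empty, not found.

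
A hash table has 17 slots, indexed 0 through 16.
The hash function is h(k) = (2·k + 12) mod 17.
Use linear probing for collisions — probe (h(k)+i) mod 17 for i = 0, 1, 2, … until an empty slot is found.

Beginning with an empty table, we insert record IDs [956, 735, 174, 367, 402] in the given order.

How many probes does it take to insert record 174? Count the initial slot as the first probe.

956 hashes to 3; slot 3 is free => place at 3.
735 hashes to 3; 3 taken => place at 4.
174 hashes to 3; 3,4 taken => place at 5.
367 hashes to 15; slot 15 is free => place at 15.
402 hashes to 0; slot 0 is free => place at 0.
Table: [402, ∅, ∅, 956, 735, 174, ∅, ∅, ∅, ∅, ∅, ∅, ∅, ∅, ∅, 367, ∅]

3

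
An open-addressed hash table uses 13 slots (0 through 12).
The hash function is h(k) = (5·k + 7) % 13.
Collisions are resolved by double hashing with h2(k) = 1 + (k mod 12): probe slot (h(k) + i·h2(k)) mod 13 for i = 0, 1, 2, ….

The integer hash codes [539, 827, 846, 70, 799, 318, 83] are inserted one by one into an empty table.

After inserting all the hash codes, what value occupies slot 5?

318

539 hashes to 11; slot 11 is free → place at 11.
827 hashes to 8; slot 8 is free → place at 8.
846 hashes to 12; slot 12 is free → place at 12.
70 hashes to 6; slot 6 is free → place at 6.
799 hashes to 11, h2=8; 11,6 taken → place at 1.
318 hashes to 11, h2=7; 11 taken → place at 5.
83 hashes to 6, h2=12; 6,5 taken → place at 4.
Table: [_, 799, _, _, 83, 318, 70, _, 827, _, _, 539, 846]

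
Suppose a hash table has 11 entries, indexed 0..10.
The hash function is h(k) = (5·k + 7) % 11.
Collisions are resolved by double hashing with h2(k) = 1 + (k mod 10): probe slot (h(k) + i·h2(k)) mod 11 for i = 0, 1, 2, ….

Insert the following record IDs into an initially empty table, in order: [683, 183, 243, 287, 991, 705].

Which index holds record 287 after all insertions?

683 hashes to 1; slot 1 is free => place at 1.
183 hashes to 9; slot 9 is free => place at 9.
243 hashes to 1, h2=4; 1 taken => place at 5.
287 hashes to 1, h2=8; 1,9 taken => place at 6.
991 hashes to 1, h2=2; 1 taken => place at 3.
705 hashes to 1, h2=6; 1 taken => place at 7.
Table: [., 683, ., 991, ., 243, 287, 705, ., 183, .]

6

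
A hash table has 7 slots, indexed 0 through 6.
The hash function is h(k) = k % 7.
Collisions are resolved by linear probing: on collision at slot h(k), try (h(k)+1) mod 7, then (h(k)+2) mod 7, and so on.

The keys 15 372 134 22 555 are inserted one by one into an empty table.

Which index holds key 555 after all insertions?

15: h=1 => slot 1
372: h=1, probe 1,2 => slot 2
134: h=1, probe 1,2,3 => slot 3
22: h=1, probe 1,2,3,4 => slot 4
555: h=2, probe 2,3,4,5 => slot 5
Table: [-, 15, 372, 134, 22, 555, -]

5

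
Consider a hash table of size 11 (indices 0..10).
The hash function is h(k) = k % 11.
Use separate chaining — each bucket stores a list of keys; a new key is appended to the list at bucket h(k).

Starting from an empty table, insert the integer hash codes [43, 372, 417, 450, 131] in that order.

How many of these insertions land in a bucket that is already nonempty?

Insert 43: h=10, bucket 10 empty -> new chain.
Insert 372: h=9, bucket 9 empty -> new chain.
Insert 417: h=10, bucket 10 nonempty -> append to chain.
Insert 450: h=10, bucket 10 nonempty -> append to chain.
Insert 131: h=10, bucket 10 nonempty -> append to chain.
Final buckets:
0: .
1: .
2: .
3: .
4: .
5: .
6: .
7: .
8: .
9: 372
10: 43 -> 417 -> 450 -> 131

3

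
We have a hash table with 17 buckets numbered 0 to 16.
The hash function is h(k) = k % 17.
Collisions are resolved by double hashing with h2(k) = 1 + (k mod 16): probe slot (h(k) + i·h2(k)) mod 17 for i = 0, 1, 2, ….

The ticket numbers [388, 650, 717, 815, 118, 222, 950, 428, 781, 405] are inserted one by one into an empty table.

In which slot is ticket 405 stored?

Insert 388: h=14, slot 14 empty -> index 14.
Insert 650: h=4, slot 4 empty -> index 4.
Insert 717: h=3, slot 3 empty -> index 3.
Insert 815: h=16, slot 16 empty -> index 16.
Insert 118: h=16, h2=7, slot 16 occupied -> index 6.
Insert 222: h=1, slot 1 empty -> index 1.
Insert 950: h=15, slot 15 empty -> index 15.
Insert 428: h=3, h2=13, slots 3,16 occupied -> index 12.
Insert 781: h=16, h2=14, slot 16 occupied -> index 13.
Insert 405: h=14, h2=6, slots 14,3 occupied -> index 9.
Table: [—, 222, —, 717, 650, —, 118, —, —, 405, —, —, 428, 781, 388, 950, 815]

9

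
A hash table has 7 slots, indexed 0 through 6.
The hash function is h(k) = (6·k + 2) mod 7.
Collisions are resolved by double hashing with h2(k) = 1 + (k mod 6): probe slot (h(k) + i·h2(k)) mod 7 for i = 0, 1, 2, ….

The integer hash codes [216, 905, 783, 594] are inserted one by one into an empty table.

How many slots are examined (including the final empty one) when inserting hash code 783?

3

216: h=3 → slot 3
905: h=0 → slot 0
783: h=3, h2=4, probe 3,0,4 → slot 4
594: h=3, h2=1, probe 3,4,5 → slot 5
Table: [905, _, _, 216, 783, 594, _]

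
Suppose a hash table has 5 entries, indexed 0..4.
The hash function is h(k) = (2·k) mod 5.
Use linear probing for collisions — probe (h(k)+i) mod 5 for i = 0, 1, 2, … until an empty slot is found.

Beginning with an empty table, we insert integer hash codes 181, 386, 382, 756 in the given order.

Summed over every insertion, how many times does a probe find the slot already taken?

4

181 hashes to 2; slot 2 is free → place at 2.
386 hashes to 2; 2 taken → place at 3.
382 hashes to 4; slot 4 is free → place at 4.
756 hashes to 2; 2,3,4 taken → place at 0.
Table: [756, _, 181, 386, 382]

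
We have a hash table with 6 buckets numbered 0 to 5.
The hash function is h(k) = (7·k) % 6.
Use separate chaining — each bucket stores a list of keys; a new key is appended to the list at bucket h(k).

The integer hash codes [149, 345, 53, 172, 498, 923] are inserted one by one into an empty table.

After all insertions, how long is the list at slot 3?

1

Insert 149: h=5, bucket 5 empty → new chain.
Insert 345: h=3, bucket 3 empty → new chain.
Insert 53: h=5, bucket 5 nonempty → append to chain.
Insert 172: h=4, bucket 4 empty → new chain.
Insert 498: h=0, bucket 0 empty → new chain.
Insert 923: h=5, bucket 5 nonempty → append to chain.
Final buckets:
0: 498
1: ∅
2: ∅
3: 345
4: 172
5: 149 -> 53 -> 923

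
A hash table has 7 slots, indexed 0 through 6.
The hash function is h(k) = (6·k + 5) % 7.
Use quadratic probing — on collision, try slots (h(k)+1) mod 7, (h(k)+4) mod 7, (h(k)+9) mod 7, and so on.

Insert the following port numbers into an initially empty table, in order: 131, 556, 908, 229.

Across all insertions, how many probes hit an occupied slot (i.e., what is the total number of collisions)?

3

131: h=0 => slot 0
556: h=2 => slot 2
908: h=0, probe 0,1 => slot 1
229: h=0, probe 0,1,4 => slot 4
Table: [131, 908, 556, ., 229, ., .]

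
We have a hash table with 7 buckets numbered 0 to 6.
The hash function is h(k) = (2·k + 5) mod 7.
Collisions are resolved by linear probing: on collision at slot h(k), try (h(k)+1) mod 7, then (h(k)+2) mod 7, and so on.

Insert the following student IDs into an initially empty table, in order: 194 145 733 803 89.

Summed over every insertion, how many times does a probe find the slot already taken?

10

194 hashes to 1; slot 1 is free → place at 1.
145 hashes to 1; 1 taken → place at 2.
733 hashes to 1; 1,2 taken → place at 3.
803 hashes to 1; 1,2,3 taken → place at 4.
89 hashes to 1; 1,2,3,4 taken → place at 5.
Table: [_, 194, 145, 733, 803, 89, _]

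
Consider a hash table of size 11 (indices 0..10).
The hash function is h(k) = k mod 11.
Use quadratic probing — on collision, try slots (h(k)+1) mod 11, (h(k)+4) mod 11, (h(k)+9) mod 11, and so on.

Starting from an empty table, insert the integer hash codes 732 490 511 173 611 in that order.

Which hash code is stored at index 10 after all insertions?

732 hashes to 6; slot 6 is free -> place at 6.
490 hashes to 6; 6 taken -> place at 7.
511 hashes to 5; slot 5 is free -> place at 5.
173 hashes to 8; slot 8 is free -> place at 8.
611 hashes to 6; 6,7 taken -> place at 10.
Table: [∅, ∅, ∅, ∅, ∅, 511, 732, 490, 173, ∅, 611]

611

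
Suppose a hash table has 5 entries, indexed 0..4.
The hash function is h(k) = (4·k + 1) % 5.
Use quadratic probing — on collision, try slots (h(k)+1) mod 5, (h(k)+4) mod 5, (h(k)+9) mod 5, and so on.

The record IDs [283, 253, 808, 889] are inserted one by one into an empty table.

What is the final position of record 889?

1

Insert 283: h=3, slot 3 empty -> index 3.
Insert 253: h=3, slot 3 occupied -> index 4.
Insert 808: h=3, slots 3,4 occupied -> index 2.
Insert 889: h=2, slots 2,3 occupied -> index 1.
Table: [-, 889, 808, 283, 253]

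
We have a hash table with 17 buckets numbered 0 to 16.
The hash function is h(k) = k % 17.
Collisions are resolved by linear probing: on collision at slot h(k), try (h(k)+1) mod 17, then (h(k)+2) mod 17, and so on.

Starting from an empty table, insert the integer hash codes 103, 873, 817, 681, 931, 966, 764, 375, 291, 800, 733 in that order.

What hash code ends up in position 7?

800

Insert 103: h=1, slot 1 empty → index 1.
Insert 873: h=6, slot 6 empty → index 6.
Insert 817: h=1, slot 1 occupied → index 2.
Insert 681: h=1, slots 1,2 occupied → index 3.
Insert 931: h=13, slot 13 empty → index 13.
Insert 966: h=14, slot 14 empty → index 14.
Insert 764: h=16, slot 16 empty → index 16.
Insert 375: h=1, slots 1,2,3 occupied → index 4.
Insert 291: h=2, slots 2,3,4 occupied → index 5.
Insert 800: h=1, slots 1,2,3,4,5,6 occupied → index 7.
Insert 733: h=2, slots 2,3,4,5,6,7 occupied → index 8.
Table: [—, 103, 817, 681, 375, 291, 873, 800, 733, —, —, —, —, 931, 966, —, 764]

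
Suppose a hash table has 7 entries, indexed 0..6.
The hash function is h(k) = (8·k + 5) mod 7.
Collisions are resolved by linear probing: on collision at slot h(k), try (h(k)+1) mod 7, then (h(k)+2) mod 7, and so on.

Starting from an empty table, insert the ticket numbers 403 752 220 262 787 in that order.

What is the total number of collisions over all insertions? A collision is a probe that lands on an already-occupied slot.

403 hashes to 2; slot 2 is free => place at 2.
752 hashes to 1; slot 1 is free => place at 1.
220 hashes to 1; 1,2 taken => place at 3.
262 hashes to 1; 1,2,3 taken => place at 4.
787 hashes to 1; 1,2,3,4 taken => place at 5.
Table: [—, 752, 403, 220, 262, 787, —]

9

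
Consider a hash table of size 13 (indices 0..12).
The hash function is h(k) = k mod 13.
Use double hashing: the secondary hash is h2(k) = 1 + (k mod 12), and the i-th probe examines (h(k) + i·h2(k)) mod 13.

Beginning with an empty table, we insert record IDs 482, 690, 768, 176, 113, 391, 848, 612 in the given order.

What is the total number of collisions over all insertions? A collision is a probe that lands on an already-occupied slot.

8

482: h=1 -> slot 1
690: h=1, h2=7, probe 1,8 -> slot 8
768: h=1, h2=1, probe 1,2 -> slot 2
176: h=7 -> slot 7
113: h=9 -> slot 9
391: h=1, h2=8, probe 1,9,4 -> slot 4
848: h=3 -> slot 3
612: h=1, h2=1, probe 1,2,3,4,5 -> slot 5
Table: [., 482, 768, 848, 391, 612, ., 176, 690, 113, ., ., .]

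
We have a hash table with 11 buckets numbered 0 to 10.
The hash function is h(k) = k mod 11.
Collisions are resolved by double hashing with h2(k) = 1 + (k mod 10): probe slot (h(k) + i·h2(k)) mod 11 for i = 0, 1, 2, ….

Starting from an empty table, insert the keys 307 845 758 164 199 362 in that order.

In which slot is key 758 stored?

307 hashes to 10; slot 10 is free => place at 10.
845 hashes to 9; slot 9 is free => place at 9.
758 hashes to 10, h2=9; 10 taken => place at 8.
164 hashes to 10, h2=5; 10 taken => place at 4.
199 hashes to 1; slot 1 is free => place at 1.
362 hashes to 10, h2=3; 10 taken => place at 2.
Table: [—, 199, 362, —, 164, —, —, —, 758, 845, 307]

8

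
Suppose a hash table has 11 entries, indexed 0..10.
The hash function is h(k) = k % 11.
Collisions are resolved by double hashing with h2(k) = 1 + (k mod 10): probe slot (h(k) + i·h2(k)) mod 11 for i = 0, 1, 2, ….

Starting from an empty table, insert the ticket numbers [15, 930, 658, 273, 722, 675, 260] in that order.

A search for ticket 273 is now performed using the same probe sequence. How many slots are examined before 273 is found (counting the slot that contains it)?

Insert 15: h=4, slot 4 empty → index 4.
Insert 930: h=6, slot 6 empty → index 6.
Insert 658: h=9, slot 9 empty → index 9.
Insert 273: h=9, h2=4, slot 9 occupied → index 2.
Insert 722: h=7, slot 7 empty → index 7.
Insert 675: h=4, h2=6, slot 4 occupied → index 10.
Insert 260: h=7, h2=1, slot 7 occupied → index 8.
Table: [_, _, 273, _, 15, _, 930, 722, 260, 658, 675]
Lookup 273: h=9, h2=4, probe 9,2 → found at 2.

2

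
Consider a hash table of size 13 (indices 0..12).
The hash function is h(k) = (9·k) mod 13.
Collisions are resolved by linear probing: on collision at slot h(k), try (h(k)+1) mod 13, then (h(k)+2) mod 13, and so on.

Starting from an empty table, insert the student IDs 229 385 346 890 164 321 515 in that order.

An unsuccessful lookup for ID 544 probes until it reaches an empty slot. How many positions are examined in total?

229 hashes to 7; slot 7 is free -> place at 7.
385 hashes to 7; 7 taken -> place at 8.
346 hashes to 7; 7,8 taken -> place at 9.
890 hashes to 2; slot 2 is free -> place at 2.
164 hashes to 7; 7,8,9 taken -> place at 10.
321 hashes to 3; slot 3 is free -> place at 3.
515 hashes to 7; 7,8,9,10 taken -> place at 11.
Table: [_, _, 890, 321, _, _, _, 229, 385, 346, 164, 515, _]
Lookup 544: h=8, probe 8,9,10,11,12 → slot 12 empty, not found.

5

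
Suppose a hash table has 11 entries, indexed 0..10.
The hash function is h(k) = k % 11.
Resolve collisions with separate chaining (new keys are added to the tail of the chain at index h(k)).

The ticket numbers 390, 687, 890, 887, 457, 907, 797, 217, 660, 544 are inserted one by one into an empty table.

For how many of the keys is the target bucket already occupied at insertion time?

4

Insert 390: h=5, bucket 5 empty -> new chain.
Insert 687: h=5, bucket 5 nonempty -> append to chain.
Insert 890: h=10, bucket 10 empty -> new chain.
Insert 887: h=7, bucket 7 empty -> new chain.
Insert 457: h=6, bucket 6 empty -> new chain.
Insert 907: h=5, bucket 5 nonempty -> append to chain.
Insert 797: h=5, bucket 5 nonempty -> append to chain.
Insert 217: h=8, bucket 8 empty -> new chain.
Insert 660: h=0, bucket 0 empty -> new chain.
Insert 544: h=5, bucket 5 nonempty -> append to chain.
Final buckets:
0: 660
1: ∅
2: ∅
3: ∅
4: ∅
5: 390 -> 687 -> 907 -> 797 -> 544
6: 457
7: 887
8: 217
9: ∅
10: 890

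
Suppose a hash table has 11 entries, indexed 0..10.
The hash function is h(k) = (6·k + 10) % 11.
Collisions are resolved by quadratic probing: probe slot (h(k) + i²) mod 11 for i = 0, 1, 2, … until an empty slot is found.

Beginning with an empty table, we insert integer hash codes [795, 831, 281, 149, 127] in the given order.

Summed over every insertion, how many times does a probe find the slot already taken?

795: h=6 -> slot 6
831: h=2 -> slot 2
281: h=2, probe 2,3 -> slot 3
149: h=2, probe 2,3,6,0 -> slot 0
127: h=2, probe 2,3,6,0,7 -> slot 7
Table: [149, -, 831, 281, -, -, 795, 127, -, -, -]

8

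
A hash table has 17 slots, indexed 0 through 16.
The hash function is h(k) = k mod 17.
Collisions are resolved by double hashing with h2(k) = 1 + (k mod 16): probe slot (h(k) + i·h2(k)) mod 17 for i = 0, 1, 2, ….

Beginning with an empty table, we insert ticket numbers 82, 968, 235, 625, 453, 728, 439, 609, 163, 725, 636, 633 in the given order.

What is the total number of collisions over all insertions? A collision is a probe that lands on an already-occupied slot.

Insert 82: h=14, slot 14 empty => index 14.
Insert 968: h=16, slot 16 empty => index 16.
Insert 235: h=14, h2=12, slot 14 occupied => index 9.
Insert 625: h=13, slot 13 empty => index 13.
Insert 453: h=11, slot 11 empty => index 11.
Insert 728: h=14, h2=9, slot 14 occupied => index 6.
Insert 439: h=14, h2=8, slot 14 occupied => index 5.
Insert 609: h=14, h2=2, slots 14,16 occupied => index 1.
Insert 163: h=10, slot 10 empty => index 10.
Insert 725: h=11, h2=6, slot 11 occupied => index 0.
Insert 636: h=7, slot 7 empty => index 7.
Insert 633: h=4, slot 4 empty => index 4.
Table: [725, 609, ∅, ∅, 633, 439, 728, 636, ∅, 235, 163, 453, ∅, 625, 82, ∅, 968]

6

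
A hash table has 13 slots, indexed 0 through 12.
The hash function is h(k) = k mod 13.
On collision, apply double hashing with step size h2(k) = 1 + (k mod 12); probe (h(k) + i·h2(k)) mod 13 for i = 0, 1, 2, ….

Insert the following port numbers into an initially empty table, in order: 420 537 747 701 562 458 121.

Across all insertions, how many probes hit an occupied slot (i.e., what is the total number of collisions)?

5

420 hashes to 4; slot 4 is free -> place at 4.
537 hashes to 4, h2=10; 4 taken -> place at 1.
747 hashes to 6; slot 6 is free -> place at 6.
701 hashes to 12; slot 12 is free -> place at 12.
562 hashes to 3; slot 3 is free -> place at 3.
458 hashes to 3, h2=3; 3,6 taken -> place at 9.
121 hashes to 4, h2=2; 4,6 taken -> place at 8.
Table: [∅, 537, ∅, 562, 420, ∅, 747, ∅, 121, 458, ∅, ∅, 701]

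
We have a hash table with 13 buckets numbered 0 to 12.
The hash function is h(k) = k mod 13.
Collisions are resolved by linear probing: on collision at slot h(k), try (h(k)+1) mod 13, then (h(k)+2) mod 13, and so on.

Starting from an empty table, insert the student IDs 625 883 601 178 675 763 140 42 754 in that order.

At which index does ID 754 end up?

625 hashes to 1; slot 1 is free => place at 1.
883 hashes to 12; slot 12 is free => place at 12.
601 hashes to 3; slot 3 is free => place at 3.
178 hashes to 9; slot 9 is free => place at 9.
675 hashes to 12; 12 taken => place at 0.
763 hashes to 9; 9 taken => place at 10.
140 hashes to 10; 10 taken => place at 11.
42 hashes to 3; 3 taken => place at 4.
754 hashes to 0; 0,1 taken => place at 2.
Table: [675, 625, 754, 601, 42, ∅, ∅, ∅, ∅, 178, 763, 140, 883]

2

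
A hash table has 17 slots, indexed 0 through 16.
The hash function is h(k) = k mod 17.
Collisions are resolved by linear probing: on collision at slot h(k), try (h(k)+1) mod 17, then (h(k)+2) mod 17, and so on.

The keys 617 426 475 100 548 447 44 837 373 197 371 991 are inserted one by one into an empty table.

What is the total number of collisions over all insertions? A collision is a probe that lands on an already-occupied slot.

617 hashes to 5; slot 5 is free => place at 5.
426 hashes to 1; slot 1 is free => place at 1.
475 hashes to 16; slot 16 is free => place at 16.
100 hashes to 15; slot 15 is free => place at 15.
548 hashes to 4; slot 4 is free => place at 4.
447 hashes to 5; 5 taken => place at 6.
44 hashes to 10; slot 10 is free => place at 10.
837 hashes to 4; 4,5,6 taken => place at 7.
373 hashes to 16; 16 taken => place at 0.
197 hashes to 10; 10 taken => place at 11.
371 hashes to 14; slot 14 is free => place at 14.
991 hashes to 5; 5,6,7 taken => place at 8.
Table: [373, 426, ∅, ∅, 548, 617, 447, 837, 991, ∅, 44, 197, ∅, ∅, 371, 100, 475]

9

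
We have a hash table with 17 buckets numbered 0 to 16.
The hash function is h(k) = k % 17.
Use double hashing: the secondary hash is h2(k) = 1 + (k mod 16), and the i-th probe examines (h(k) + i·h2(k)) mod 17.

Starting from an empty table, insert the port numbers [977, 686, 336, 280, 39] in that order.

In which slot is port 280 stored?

0

Insert 977: h=8, slot 8 empty → index 8.
Insert 686: h=6, slot 6 empty → index 6.
Insert 336: h=13, slot 13 empty → index 13.
Insert 280: h=8, h2=9, slot 8 occupied → index 0.
Insert 39: h=5, slot 5 empty → index 5.
Table: [280, ∅, ∅, ∅, ∅, 39, 686, ∅, 977, ∅, ∅, ∅, ∅, 336, ∅, ∅, ∅]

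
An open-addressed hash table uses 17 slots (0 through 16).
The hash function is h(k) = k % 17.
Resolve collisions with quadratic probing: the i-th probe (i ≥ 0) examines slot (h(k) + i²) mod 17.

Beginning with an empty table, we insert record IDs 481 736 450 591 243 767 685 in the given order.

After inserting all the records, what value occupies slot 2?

767

Insert 481: h=5, slot 5 empty -> index 5.
Insert 736: h=5, slot 5 occupied -> index 6.
Insert 450: h=8, slot 8 empty -> index 8.
Insert 591: h=13, slot 13 empty -> index 13.
Insert 243: h=5, slots 5,6 occupied -> index 9.
Insert 767: h=2, slot 2 empty -> index 2.
Insert 685: h=5, slots 5,6,9 occupied -> index 14.
Table: [—, —, 767, —, —, 481, 736, —, 450, 243, —, —, —, 591, 685, —, —]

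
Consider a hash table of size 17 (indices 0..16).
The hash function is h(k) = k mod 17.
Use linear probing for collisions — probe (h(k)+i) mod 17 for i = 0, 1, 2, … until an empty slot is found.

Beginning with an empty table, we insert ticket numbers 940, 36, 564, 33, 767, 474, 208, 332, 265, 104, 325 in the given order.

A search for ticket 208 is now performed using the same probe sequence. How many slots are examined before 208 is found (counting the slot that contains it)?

940 hashes to 5; slot 5 is free → place at 5.
36 hashes to 2; slot 2 is free → place at 2.
564 hashes to 3; slot 3 is free → place at 3.
33 hashes to 16; slot 16 is free → place at 16.
767 hashes to 2; 2,3 taken → place at 4.
474 hashes to 15; slot 15 is free → place at 15.
208 hashes to 4; 4,5 taken → place at 6.
332 hashes to 9; slot 9 is free → place at 9.
265 hashes to 10; slot 10 is free → place at 10.
104 hashes to 2; 2,3,4,5,6 taken → place at 7.
325 hashes to 2; 2,3,4,5,6,7 taken → place at 8.
Table: [-, -, 36, 564, 767, 940, 208, 104, 325, 332, 265, -, -, -, -, 474, 33]
Lookup 208: h=4, probe 4,5,6 → found at 6.

3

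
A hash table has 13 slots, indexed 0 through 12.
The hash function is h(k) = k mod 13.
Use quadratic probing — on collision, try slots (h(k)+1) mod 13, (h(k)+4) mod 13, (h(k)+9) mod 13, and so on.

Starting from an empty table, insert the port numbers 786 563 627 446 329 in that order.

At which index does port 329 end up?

8

Insert 786: h=6, slot 6 empty -> index 6.
Insert 563: h=4, slot 4 empty -> index 4.
Insert 627: h=3, slot 3 empty -> index 3.
Insert 446: h=4, slot 4 occupied -> index 5.
Insert 329: h=4, slots 4,5 occupied -> index 8.
Table: [., ., ., 627, 563, 446, 786, ., 329, ., ., ., .]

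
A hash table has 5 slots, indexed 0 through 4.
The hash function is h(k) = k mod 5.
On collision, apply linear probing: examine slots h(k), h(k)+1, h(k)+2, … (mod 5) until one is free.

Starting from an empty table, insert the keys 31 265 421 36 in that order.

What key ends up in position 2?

421

31 hashes to 1; slot 1 is free => place at 1.
265 hashes to 0; slot 0 is free => place at 0.
421 hashes to 1; 1 taken => place at 2.
36 hashes to 1; 1,2 taken => place at 3.
Table: [265, 31, 421, 36, —]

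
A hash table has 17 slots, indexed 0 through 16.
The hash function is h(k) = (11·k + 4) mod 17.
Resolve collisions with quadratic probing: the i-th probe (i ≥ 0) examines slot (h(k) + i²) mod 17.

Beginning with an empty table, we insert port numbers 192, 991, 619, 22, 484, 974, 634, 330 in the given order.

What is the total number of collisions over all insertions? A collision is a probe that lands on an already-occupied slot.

192: h=8 -> slot 8
991: h=8, probe 8,9 -> slot 9
619: h=13 -> slot 13
22: h=8, probe 8,9,12 -> slot 12
484: h=7 -> slot 7
974: h=8, probe 8,9,12,0 -> slot 0
634: h=8, probe 8,9,12,0,7,16 -> slot 16
330: h=13, probe 13,14 -> slot 14
Table: [974, —, —, —, —, —, —, 484, 192, 991, —, —, 22, 619, 330, —, 634]

12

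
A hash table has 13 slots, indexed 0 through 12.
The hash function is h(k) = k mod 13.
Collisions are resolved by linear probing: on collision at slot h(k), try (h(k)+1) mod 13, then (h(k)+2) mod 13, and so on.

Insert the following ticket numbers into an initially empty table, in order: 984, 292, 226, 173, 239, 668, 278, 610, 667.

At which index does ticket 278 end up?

10

Insert 984: h=9, slot 9 empty => index 9.
Insert 292: h=6, slot 6 empty => index 6.
Insert 226: h=5, slot 5 empty => index 5.
Insert 173: h=4, slot 4 empty => index 4.
Insert 239: h=5, slots 5,6 occupied => index 7.
Insert 668: h=5, slots 5,6,7 occupied => index 8.
Insert 278: h=5, slots 5,6,7,8,9 occupied => index 10.
Insert 610: h=12, slot 12 empty => index 12.
Insert 667: h=4, slots 4,5,6,7,8,9,10 occupied => index 11.
Table: [∅, ∅, ∅, ∅, 173, 226, 292, 239, 668, 984, 278, 667, 610]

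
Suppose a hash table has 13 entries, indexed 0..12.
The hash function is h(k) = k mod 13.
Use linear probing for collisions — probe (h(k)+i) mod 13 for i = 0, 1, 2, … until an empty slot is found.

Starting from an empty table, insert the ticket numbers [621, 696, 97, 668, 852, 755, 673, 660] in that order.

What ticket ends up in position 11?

621 hashes to 10; slot 10 is free -> place at 10.
696 hashes to 7; slot 7 is free -> place at 7.
97 hashes to 6; slot 6 is free -> place at 6.
668 hashes to 5; slot 5 is free -> place at 5.
852 hashes to 7; 7 taken -> place at 8.
755 hashes to 1; slot 1 is free -> place at 1.
673 hashes to 10; 10 taken -> place at 11.
660 hashes to 10; 10,11 taken -> place at 12.
Table: [-, 755, -, -, -, 668, 97, 696, 852, -, 621, 673, 660]

673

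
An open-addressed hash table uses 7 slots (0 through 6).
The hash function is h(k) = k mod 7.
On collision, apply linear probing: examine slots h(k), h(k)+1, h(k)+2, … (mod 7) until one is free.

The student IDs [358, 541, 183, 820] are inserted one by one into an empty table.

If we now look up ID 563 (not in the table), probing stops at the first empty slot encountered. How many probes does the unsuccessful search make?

358: h=1 → slot 1
541: h=2 → slot 2
183: h=1, probe 1,2,3 → slot 3
820: h=1, probe 1,2,3,4 → slot 4
Table: [-, 358, 541, 183, 820, -, -]
Lookup 563: h=3, probe 3,4,5 → slot 5 empty, not found.

3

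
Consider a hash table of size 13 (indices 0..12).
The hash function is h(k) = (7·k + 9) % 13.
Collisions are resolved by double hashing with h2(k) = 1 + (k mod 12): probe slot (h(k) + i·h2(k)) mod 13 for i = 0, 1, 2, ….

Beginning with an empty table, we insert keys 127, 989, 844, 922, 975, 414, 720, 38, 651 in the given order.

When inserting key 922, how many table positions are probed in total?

2

Insert 127: h=1, slot 1 empty -> index 1.
Insert 989: h=3, slot 3 empty -> index 3.
Insert 844: h=2, slot 2 empty -> index 2.
Insert 922: h=2, h2=11, slot 2 occupied -> index 0.
Insert 975: h=9, slot 9 empty -> index 9.
Insert 414: h=8, slot 8 empty -> index 8.
Insert 720: h=5, slot 5 empty -> index 5.
Insert 38: h=2, h2=3, slots 2,5,8 occupied -> index 11.
Insert 651: h=3, h2=4, slot 3 occupied -> index 7.
Table: [922, 127, 844, 989, ∅, 720, ∅, 651, 414, 975, ∅, 38, ∅]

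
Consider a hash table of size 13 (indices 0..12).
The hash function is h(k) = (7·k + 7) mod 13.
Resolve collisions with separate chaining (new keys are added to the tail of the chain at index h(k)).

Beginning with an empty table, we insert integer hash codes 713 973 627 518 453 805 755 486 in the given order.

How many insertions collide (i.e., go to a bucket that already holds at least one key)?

713 -> bucket 6
973 -> bucket 6 (collision)
627 -> bucket 2
518 -> bucket 6 (collision)
453 -> bucket 6 (collision)
805 -> bucket 0
755 -> bucket 1
486 -> bucket 3
Final buckets:
0: 805
1: 755
2: 627
3: 486
4: ∅
5: ∅
6: 713 -> 973 -> 518 -> 453
7: ∅
8: ∅
9: ∅
10: ∅
11: ∅
12: ∅

3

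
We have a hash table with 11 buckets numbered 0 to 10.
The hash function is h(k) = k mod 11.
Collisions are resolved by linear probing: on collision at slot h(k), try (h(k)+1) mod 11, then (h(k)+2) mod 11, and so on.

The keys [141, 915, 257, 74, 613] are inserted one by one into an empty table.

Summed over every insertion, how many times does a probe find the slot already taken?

Insert 141: h=9, slot 9 empty -> index 9.
Insert 915: h=2, slot 2 empty -> index 2.
Insert 257: h=4, slot 4 empty -> index 4.
Insert 74: h=8, slot 8 empty -> index 8.
Insert 613: h=8, slots 8,9 occupied -> index 10.
Table: [∅, ∅, 915, ∅, 257, ∅, ∅, ∅, 74, 141, 613]

2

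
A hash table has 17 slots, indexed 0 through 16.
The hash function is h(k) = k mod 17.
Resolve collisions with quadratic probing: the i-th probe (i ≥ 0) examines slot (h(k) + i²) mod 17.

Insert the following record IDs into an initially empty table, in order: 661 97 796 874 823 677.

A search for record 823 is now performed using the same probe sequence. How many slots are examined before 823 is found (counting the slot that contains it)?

661 hashes to 15; slot 15 is free → place at 15.
97 hashes to 12; slot 12 is free → place at 12.
796 hashes to 14; slot 14 is free → place at 14.
874 hashes to 7; slot 7 is free → place at 7.
823 hashes to 7; 7 taken → place at 8.
677 hashes to 14; 14,15 taken → place at 1.
Table: [—, 677, —, —, —, —, —, 874, 823, —, —, —, 97, —, 796, 661, —]
Lookup 823: h=7, probe 7,8 → found at 8.

2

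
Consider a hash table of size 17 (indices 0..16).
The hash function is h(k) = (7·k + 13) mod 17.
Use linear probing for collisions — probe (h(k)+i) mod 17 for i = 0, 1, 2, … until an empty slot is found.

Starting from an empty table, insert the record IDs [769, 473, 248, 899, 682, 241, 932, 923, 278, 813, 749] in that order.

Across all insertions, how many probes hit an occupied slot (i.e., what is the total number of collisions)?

5

Insert 769: h=7, slot 7 empty → index 7.
Insert 473: h=9, slot 9 empty → index 9.
Insert 248: h=15, slot 15 empty → index 15.
Insert 899: h=16, slot 16 empty → index 16.
Insert 682: h=10, slot 10 empty → index 10.
Insert 241: h=0, slot 0 empty → index 0.
Insert 932: h=9, slots 9,10 occupied → index 11.
Insert 923: h=14, slot 14 empty → index 14.
Insert 278: h=4, slot 4 empty → index 4.
Insert 813: h=9, slots 9,10,11 occupied → index 12.
Insert 749: h=3, slot 3 empty → index 3.
Table: [241, ∅, ∅, 749, 278, ∅, ∅, 769, ∅, 473, 682, 932, 813, ∅, 923, 248, 899]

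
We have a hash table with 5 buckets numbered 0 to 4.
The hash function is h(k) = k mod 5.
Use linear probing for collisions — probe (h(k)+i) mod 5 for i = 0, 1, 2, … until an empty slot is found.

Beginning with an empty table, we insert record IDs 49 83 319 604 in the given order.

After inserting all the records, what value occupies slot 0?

319

Insert 49: h=4, slot 4 empty -> index 4.
Insert 83: h=3, slot 3 empty -> index 3.
Insert 319: h=4, slot 4 occupied -> index 0.
Insert 604: h=4, slots 4,0 occupied -> index 1.
Table: [319, 604, -, 83, 49]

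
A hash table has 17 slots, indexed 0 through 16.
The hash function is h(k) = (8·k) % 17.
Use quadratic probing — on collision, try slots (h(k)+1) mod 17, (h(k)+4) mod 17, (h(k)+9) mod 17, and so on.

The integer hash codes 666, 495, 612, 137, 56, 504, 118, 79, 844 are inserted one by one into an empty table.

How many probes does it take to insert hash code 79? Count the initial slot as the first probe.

2

666: h=7 → slot 7
495: h=16 → slot 16
612: h=0 → slot 0
137: h=8 → slot 8
56: h=6 → slot 6
504: h=3 → slot 3
118: h=9 → slot 9
79: h=3, probe 3,4 → slot 4
844: h=3, probe 3,4,7,12 → slot 12
Table: [612, ., ., 504, 79, ., 56, 666, 137, 118, ., ., 844, ., ., ., 495]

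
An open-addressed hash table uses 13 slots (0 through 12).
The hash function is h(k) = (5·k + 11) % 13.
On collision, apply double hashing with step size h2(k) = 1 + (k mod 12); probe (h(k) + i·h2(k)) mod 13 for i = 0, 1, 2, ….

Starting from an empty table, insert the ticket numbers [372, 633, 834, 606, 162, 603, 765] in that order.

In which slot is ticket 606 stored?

6

Insert 372: h=12, slot 12 empty -> index 12.
Insert 633: h=4, slot 4 empty -> index 4.
Insert 834: h=8, slot 8 empty -> index 8.
Insert 606: h=12, h2=7, slot 12 occupied -> index 6.
Insert 162: h=2, slot 2 empty -> index 2.
Insert 603: h=10, slot 10 empty -> index 10.
Insert 765: h=1, slot 1 empty -> index 1.
Table: [-, 765, 162, -, 633, -, 606, -, 834, -, 603, -, 372]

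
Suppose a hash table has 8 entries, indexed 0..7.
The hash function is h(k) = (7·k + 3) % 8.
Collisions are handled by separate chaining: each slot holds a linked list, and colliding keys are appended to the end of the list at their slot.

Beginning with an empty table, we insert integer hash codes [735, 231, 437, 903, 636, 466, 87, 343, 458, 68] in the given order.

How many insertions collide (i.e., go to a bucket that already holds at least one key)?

735 -> bucket 4
231 -> bucket 4 (collision)
437 -> bucket 6
903 -> bucket 4 (collision)
636 -> bucket 7
466 -> bucket 1
87 -> bucket 4 (collision)
343 -> bucket 4 (collision)
458 -> bucket 1 (collision)
68 -> bucket 7 (collision)
Final buckets:
0: .
1: 466 -> 458
2: .
3: .
4: 735 -> 231 -> 903 -> 87 -> 343
5: .
6: 437
7: 636 -> 68

6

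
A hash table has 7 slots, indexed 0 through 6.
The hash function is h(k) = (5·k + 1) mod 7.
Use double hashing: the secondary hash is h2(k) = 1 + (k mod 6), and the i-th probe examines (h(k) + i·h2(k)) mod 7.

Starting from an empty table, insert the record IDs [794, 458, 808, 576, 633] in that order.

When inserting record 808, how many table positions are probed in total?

2

794: h=2 -> slot 2
458: h=2, h2=3, probe 2,5 -> slot 5
808: h=2, h2=5, probe 2,0 -> slot 0
576: h=4 -> slot 4
633: h=2, h2=4, probe 2,6 -> slot 6
Table: [808, ., 794, ., 576, 458, 633]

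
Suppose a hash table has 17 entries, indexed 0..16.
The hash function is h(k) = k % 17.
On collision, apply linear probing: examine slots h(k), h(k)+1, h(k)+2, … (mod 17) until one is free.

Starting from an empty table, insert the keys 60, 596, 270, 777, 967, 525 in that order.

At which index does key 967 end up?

Insert 60: h=9, slot 9 empty => index 9.
Insert 596: h=1, slot 1 empty => index 1.
Insert 270: h=15, slot 15 empty => index 15.
Insert 777: h=12, slot 12 empty => index 12.
Insert 967: h=15, slot 15 occupied => index 16.
Insert 525: h=15, slots 15,16 occupied => index 0.
Table: [525, 596, -, -, -, -, -, -, -, 60, -, -, 777, -, -, 270, 967]

16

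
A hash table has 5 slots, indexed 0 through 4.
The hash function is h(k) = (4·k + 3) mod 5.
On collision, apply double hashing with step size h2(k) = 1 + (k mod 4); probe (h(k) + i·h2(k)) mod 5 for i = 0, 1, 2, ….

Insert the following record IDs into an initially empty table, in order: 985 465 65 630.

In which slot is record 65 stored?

985 hashes to 3; slot 3 is free → place at 3.
465 hashes to 3, h2=2; 3 taken → place at 0.
65 hashes to 3, h2=2; 3,0 taken → place at 2.
630 hashes to 3, h2=3; 3 taken → place at 1.
Table: [465, 630, 65, 985, ∅]

2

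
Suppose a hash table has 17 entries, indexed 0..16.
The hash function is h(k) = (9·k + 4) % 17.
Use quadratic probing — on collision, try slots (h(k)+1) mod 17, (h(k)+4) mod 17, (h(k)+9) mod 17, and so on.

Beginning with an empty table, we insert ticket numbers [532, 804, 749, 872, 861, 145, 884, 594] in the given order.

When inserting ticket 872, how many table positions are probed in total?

532 hashes to 15; slot 15 is free => place at 15.
804 hashes to 15; 15 taken => place at 16.
749 hashes to 13; slot 13 is free => place at 13.
872 hashes to 15; 15,16 taken => place at 2.
861 hashes to 1; slot 1 is free => place at 1.
145 hashes to 0; slot 0 is free => place at 0.
884 hashes to 4; slot 4 is free => place at 4.
594 hashes to 12; slot 12 is free => place at 12.
Table: [145, 861, 872, _, 884, _, _, _, _, _, _, _, 594, 749, _, 532, 804]

3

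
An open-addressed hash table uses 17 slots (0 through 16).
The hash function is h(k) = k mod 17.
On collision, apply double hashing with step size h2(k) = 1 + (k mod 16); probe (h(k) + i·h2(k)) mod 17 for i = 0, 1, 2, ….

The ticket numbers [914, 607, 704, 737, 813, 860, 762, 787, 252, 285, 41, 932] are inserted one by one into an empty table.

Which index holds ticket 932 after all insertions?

914: h=13 -> slot 13
607: h=12 -> slot 12
704: h=7 -> slot 7
737: h=6 -> slot 6
813: h=14 -> slot 14
860: h=10 -> slot 10
762: h=14, h2=11, probe 14,8 -> slot 8
787: h=5 -> slot 5
252: h=14, h2=13, probe 14,10,6,2 -> slot 2
285: h=13, h2=14, probe 13,10,7,4 -> slot 4
41: h=7, h2=10, probe 7,0 -> slot 0
932: h=14, h2=5, probe 14,2,7,12,0,5,10,15 -> slot 15
Table: [41, -, 252, -, 285, 787, 737, 704, 762, -, 860, -, 607, 914, 813, 932, -]

15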